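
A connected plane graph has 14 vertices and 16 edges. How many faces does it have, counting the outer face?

4

Euler's formula for a connected plane graph: V − E + F = 2, so F = 2 − 14 + 16 = 4.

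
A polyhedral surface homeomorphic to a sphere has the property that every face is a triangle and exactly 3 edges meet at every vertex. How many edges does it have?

Each face has 3 edges and each edge borders two faces, so 2E = 3F.
Each vertex has degree 3, so 3V = 2E and hence V = 3F/3.
Euler: V − E + F = 2 ⇒ (3F/3) − (3F/2) + F = 2.
Multiply by 6: (6 − 9 + 6)F = 12, i.e. 3F = 12.
So F = 4, E = 3·4/2 = 6, V = 3·4/3 = 4.

6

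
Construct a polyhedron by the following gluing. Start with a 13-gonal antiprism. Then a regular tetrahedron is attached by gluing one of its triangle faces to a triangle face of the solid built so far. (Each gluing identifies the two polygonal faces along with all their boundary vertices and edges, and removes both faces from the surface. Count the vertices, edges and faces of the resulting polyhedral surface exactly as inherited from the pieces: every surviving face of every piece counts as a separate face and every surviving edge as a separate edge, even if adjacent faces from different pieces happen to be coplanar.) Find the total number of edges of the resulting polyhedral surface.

A 13-gonal antiprism: V=26, E=52, F=28.
Attach a regular tetrahedron (V=4, E=6, F=4) along a 3-gon: merge 3 vertices and 3 edges, delete both glued faces → V=27, E=55, F=30.
Check: V − E + F = 27 − 55 + 30 = 2.

55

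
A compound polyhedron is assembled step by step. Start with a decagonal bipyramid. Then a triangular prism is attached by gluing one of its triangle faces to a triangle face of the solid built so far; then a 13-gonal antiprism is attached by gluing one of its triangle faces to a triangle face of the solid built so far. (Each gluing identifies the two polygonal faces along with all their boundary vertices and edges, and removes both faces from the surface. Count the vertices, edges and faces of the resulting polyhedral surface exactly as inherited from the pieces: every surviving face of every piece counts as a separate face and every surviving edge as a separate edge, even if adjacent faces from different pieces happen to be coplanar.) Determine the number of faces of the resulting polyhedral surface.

A decagonal bipyramid: V=12, E=30, F=20.
Attach a triangular prism (V=6, E=9, F=5) along a 3-gon: merge 3 vertices and 3 edges, delete both glued faces → V=15, E=36, F=23.
Attach a 13-gonal antiprism (V=26, E=52, F=28) along a 3-gon: merge 3 vertices and 3 edges, delete both glued faces → V=38, E=85, F=49.
Check: V − E + F = 38 − 85 + 49 = 2.

49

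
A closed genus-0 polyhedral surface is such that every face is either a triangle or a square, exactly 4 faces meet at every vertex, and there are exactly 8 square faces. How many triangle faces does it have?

Let x be the number of triangles; then F = 8 + x.
Edge–face incidences: 2E = 4·8 + 3·x = 32 + 3x.
Every vertex has degree 4, so 4V = 2E.
Euler: V − E + F = 2 ⇒ (2E)/4 − E + (8 + x) = 2.
Multiply by 8: 2·(2E) − 4·(2E) + 8·(8 + x) = 16, i.e. 64 + 8x − 2·(32 + 3x) = 16.
Collecting terms: 2x = 16, so x = 8.
Then 2E = 32 + 3·8 = 56, so E = 28, V = 2E/4 = 14, F = 8 + 8 = 16.

8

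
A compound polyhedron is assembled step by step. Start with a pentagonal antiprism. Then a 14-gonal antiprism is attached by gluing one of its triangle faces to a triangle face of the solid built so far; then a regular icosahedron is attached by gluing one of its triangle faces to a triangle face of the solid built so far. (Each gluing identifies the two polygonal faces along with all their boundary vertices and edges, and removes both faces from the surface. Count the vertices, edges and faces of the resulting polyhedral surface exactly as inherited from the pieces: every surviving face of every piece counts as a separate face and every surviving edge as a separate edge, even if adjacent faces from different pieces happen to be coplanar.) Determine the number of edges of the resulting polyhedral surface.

100

A pentagonal antiprism: V=10, E=20, F=12.
Attach a 14-gonal antiprism (V=28, E=56, F=30) along a 3-gon: merge 3 vertices and 3 edges, delete both glued faces → V=35, E=73, F=40.
Attach a regular icosahedron (V=12, E=30, F=20) along a 3-gon: merge 3 vertices and 3 edges, delete both glued faces → V=44, E=100, F=58.
Check: V − E + F = 44 − 100 + 58 = 2.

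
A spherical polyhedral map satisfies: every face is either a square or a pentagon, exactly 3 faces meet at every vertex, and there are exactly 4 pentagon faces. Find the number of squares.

Let x be the number of squares; then F = 4 + x.
Edge–face incidences: 2E = 5·4 + 4·x = 20 + 4x.
Every vertex has degree 3, so 3V = 2E.
Euler: V − E + F = 2 ⇒ (2E)/3 − E + (4 + x) = 2.
Multiply by 6: 2·(2E) − 3·(2E) + 6·(4 + x) = 12, i.e. 24 + 6x − (20 + 4x) = 12.
Collecting terms: 2x + 4 = 12, so 2x = 8, so x = 4.
Then 2E = 20 + 4·4 = 36, so E = 18, V = 2E/3 = 12, F = 4 + 4 = 8.

4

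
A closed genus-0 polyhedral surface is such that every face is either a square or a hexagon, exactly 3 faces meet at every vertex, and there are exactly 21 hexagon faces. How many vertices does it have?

50

Let x be the number of squares; then F = 21 + x.
Edge–face incidences: 2E = 6·21 + 4·x = 126 + 4x.
Every vertex has degree 3, so 3V = 2E.
Euler: V − E + F = 2 ⇒ (2E)/3 − E + (21 + x) = 2.
Multiply by 6: 2·(2E) − 3·(2E) + 6·(21 + x) = 12, i.e. 126 + 6x − (126 + 4x) = 12.
Collecting terms: 2x = 12, so x = 6.
Then 2E = 126 + 4·6 = 150, so E = 75, V = 2E/3 = 50, F = 21 + 6 = 27.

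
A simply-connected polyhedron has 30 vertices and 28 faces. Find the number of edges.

56

Here V − E + F = 2.
E = V + F − (2) = 30 + 28 − (2) = 56.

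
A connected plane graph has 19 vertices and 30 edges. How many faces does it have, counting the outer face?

13

Euler's formula for a connected plane graph: V − E + F = 2, so F = 2 − 19 + 30 = 13.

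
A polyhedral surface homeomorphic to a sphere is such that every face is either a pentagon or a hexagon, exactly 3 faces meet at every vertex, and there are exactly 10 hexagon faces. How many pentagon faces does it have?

12

Let x be the number of pentagons; then F = 10 + x.
Edge–face incidences: 2E = 6·10 + 5·x = 60 + 5x.
Every vertex has degree 3, so 3V = 2E.
Euler: V − E + F = 2 ⇒ (2E)/3 − E + (10 + x) = 2.
Multiply by 6: 2·(2E) − 3·(2E) + 6·(10 + x) = 12, i.e. 60 + 6x − (60 + 5x) = 12.
Collecting terms: x = 12.
Then 2E = 60 + 5·12 = 120, so E = 60, V = 2E/3 = 40, F = 10 + 12 = 22.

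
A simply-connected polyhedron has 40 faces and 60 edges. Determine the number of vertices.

Here V − E + F = 2.
V = 2 + E − F = 2 + 60 − 40 = 22.

22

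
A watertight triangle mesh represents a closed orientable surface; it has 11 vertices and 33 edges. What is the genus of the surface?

Every face is a triangle and each edge borders two faces, so 3F = 2·33, giving F = 22.
χ = V − E + F = 11 − 33 + 22 = 0.
For a closed orientable surface χ = 2 − 2g, so g = (2 − (0))/2 = 1.

1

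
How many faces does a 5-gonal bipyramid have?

A bipyramid over an n-gon has 2n triangular faces and n + 2 vertices: V = 5 + 2 = 7, E = 3·5 = 15, F = 2·5 = 10.

10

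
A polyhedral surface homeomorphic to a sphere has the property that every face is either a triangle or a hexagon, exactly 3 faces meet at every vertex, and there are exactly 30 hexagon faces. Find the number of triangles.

4

Let x be the number of triangles; then F = 30 + x.
Edge–face incidences: 2E = 6·30 + 3·x = 180 + 3x.
Every vertex has degree 3, so 3V = 2E.
Euler: V − E + F = 2 ⇒ (2E)/3 − E + (30 + x) = 2.
Multiply by 6: 2·(2E) − 3·(2E) + 6·(30 + x) = 12, i.e. 180 + 6x − (180 + 3x) = 12.
Collecting terms: 3x = 12, so x = 4.
Then 2E = 180 + 3·4 = 192, so E = 96, V = 2E/3 = 64, F = 30 + 4 = 34.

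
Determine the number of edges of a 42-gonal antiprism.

168

An antiprism on an n-gon has two n-gon caps and 2n triangles: V = 2·42 = 84, E = 4·42 = 168, F = 2·42 + 2 = 86.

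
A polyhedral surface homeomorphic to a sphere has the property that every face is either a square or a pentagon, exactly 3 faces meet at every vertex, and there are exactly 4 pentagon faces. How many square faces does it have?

Let x be the number of squares; then F = 4 + x.
Edge–face incidences: 2E = 5·4 + 4·x = 20 + 4x.
Every vertex has degree 3, so 3V = 2E.
Euler: V − E + F = 2 ⇒ (2E)/3 − E + (4 + x) = 2.
Multiply by 6: 2·(2E) − 3·(2E) + 6·(4 + x) = 12, i.e. 24 + 6x − (20 + 4x) = 12.
Collecting terms: 2x + 4 = 12, so 2x = 8, so x = 4.
Then 2E = 20 + 4·4 = 36, so E = 18, V = 2E/3 = 12, F = 4 + 4 = 8.

4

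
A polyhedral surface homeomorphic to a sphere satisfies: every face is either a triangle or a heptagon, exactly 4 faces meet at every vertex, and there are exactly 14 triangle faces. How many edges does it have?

Let x be the number of heptagons; then F = 14 + x.
Edge–face incidences: 2E = 3·14 + 7·x = 42 + 7x.
Every vertex has degree 4, so 4V = 2E.
Euler: V − E + F = 2 ⇒ (2E)/4 − E + (14 + x) = 2.
Multiply by 8: 2·(2E) − 4·(2E) + 8·(14 + x) = 16, i.e. 112 + 8x − 2·(42 + 7x) = 16.
Collecting terms: −6x + 28 = 16, so −6x = −12, so x = 2.
Then 2E = 42 + 7·2 = 56, so E = 28, V = 2E/4 = 14, F = 14 + 2 = 16.

28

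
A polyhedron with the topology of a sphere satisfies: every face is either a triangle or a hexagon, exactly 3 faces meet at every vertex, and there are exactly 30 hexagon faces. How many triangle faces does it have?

4

Let x be the number of triangles; then F = 30 + x.
Edge–face incidences: 2E = 6·30 + 3·x = 180 + 3x.
Every vertex has degree 3, so 3V = 2E.
Euler: V − E + F = 2 ⇒ (2E)/3 − E + (30 + x) = 2.
Multiply by 6: 2·(2E) − 3·(2E) + 6·(30 + x) = 12, i.e. 180 + 6x − (180 + 3x) = 12.
Collecting terms: 3x = 12, so x = 4.
Then 2E = 180 + 3·4 = 192, so E = 96, V = 2E/3 = 64, F = 30 + 4 = 34.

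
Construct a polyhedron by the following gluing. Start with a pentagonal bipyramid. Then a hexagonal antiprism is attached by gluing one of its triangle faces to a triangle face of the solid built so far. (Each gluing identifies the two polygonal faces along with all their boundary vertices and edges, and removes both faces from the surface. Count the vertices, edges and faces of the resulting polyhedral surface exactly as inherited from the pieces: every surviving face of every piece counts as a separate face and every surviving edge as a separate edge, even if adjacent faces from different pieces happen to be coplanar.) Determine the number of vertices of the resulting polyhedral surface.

16

A pentagonal bipyramid: V=7, E=15, F=10.
Attach a hexagonal antiprism (V=12, E=24, F=14) along a 3-gon: merge 3 vertices and 3 edges, delete both glued faces → V=16, E=36, F=22.
Check: V − E + F = 16 − 36 + 22 = 2.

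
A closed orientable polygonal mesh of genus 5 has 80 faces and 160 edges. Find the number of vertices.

72

For a closed orientable surface of genus 5, χ = 2 − 2·5 = -8.
V = -8 + E − F = -8 + 160 − 80 = 72.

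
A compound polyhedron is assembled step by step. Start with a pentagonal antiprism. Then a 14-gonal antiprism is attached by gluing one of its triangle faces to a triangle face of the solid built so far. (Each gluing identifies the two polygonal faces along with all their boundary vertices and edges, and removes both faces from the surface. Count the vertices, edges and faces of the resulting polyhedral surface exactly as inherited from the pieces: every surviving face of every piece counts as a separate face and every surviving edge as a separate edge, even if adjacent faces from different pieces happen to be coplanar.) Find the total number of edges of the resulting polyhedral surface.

73

A pentagonal antiprism: V=10, E=20, F=12.
Attach a 14-gonal antiprism (V=28, E=56, F=30) along a 3-gon: merge 3 vertices and 3 edges, delete both glued faces → V=35, E=73, F=40.
Check: V − E + F = 35 − 73 + 40 = 2.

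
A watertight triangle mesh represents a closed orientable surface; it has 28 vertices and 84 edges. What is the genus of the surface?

1

Every face is a triangle and each edge borders two faces, so 3F = 2·84, giving F = 56.
χ = V − E + F = 28 − 84 + 56 = 0.
For a closed orientable surface χ = 2 − 2g, so g = (2 − (0))/2 = 1.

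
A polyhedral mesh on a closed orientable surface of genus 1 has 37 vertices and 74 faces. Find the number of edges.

111

For a closed orientable surface of genus 1, χ = 2 − 2·1 = 0.
E = V + F − (0) = 37 + 74 − (0) = 111.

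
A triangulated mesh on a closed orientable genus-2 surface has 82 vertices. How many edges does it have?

χ = 2 − 2·2 = -2, and every face is a triangle so 3F = 2E.
V − E + F = -2 with E = 3F/2 gives 82 − (3/2 − 1)·F = -2, so F = 168 and E = 252.

252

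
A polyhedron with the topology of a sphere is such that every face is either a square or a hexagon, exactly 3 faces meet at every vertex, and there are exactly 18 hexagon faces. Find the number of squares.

Let x be the number of squares; then F = 18 + x.
Edge–face incidences: 2E = 6·18 + 4·x = 108 + 4x.
Every vertex has degree 3, so 3V = 2E.
Euler: V − E + F = 2 ⇒ (2E)/3 − E + (18 + x) = 2.
Multiply by 6: 2·(2E) − 3·(2E) + 6·(18 + x) = 12, i.e. 108 + 6x − (108 + 4x) = 12.
Collecting terms: 2x = 12, so x = 6.
Then 2E = 108 + 4·6 = 132, so E = 66, V = 2E/3 = 44, F = 18 + 6 = 24.

6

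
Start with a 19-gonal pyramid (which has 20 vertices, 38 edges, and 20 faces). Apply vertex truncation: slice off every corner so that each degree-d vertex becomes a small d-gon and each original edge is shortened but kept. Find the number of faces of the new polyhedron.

Truncation replaces each original edge-end by a new vertex, so V′ = 2E = 76.
Each original edge survives, and each old vertex of degree d contributes d new edges; summing degrees gives Σd = 2E, so E′ = E + 2E = 3E = 114.
Each original face survives and each original vertex becomes one new face: F′ = F + V = 40.

40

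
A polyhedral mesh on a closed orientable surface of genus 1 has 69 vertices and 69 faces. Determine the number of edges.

For a closed orientable surface of genus 1, χ = 2 − 2·1 = 0.
E = V + F − (0) = 69 + 69 − (0) = 138.

138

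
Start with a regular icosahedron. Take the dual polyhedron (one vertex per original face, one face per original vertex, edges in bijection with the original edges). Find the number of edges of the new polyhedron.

30

The base solid has V = 12, E = 30, F = 20.
The dual swaps V and F and preserves E: V′ = F = 20, E′ = E = 30, F′ = V = 12.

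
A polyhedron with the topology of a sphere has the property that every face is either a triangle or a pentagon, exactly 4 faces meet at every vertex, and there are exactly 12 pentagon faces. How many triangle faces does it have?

20

Let x be the number of triangles; then F = 12 + x.
Edge–face incidences: 2E = 5·12 + 3·x = 60 + 3x.
Every vertex has degree 4, so 4V = 2E.
Euler: V − E + F = 2 ⇒ (2E)/4 − E + (12 + x) = 2.
Multiply by 8: 2·(2E) − 4·(2E) + 8·(12 + x) = 16, i.e. 96 + 8x − 2·(60 + 3x) = 16.
Collecting terms: 2x − 24 = 16, so 2x = 40, so x = 20.
Then 2E = 60 + 3·20 = 120, so E = 60, V = 2E/4 = 30, F = 12 + 20 = 32.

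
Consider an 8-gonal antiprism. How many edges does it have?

An antiprism on an n-gon has two n-gon caps and 2n triangles: V = 2·8 = 16, E = 4·8 = 32, F = 2·8 + 2 = 18.

32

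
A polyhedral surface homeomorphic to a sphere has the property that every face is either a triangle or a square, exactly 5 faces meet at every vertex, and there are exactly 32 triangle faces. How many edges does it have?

60

Let x be the number of squares; then F = 32 + x.
Edge–face incidences: 2E = 3·32 + 4·x = 96 + 4x.
Every vertex has degree 5, so 5V = 2E.
Euler: V − E + F = 2 ⇒ (2E)/5 − E + (32 + x) = 2.
Multiply by 10: 2·(2E) − 5·(2E) + 10·(32 + x) = 20, i.e. 320 + 10x − 3·(96 + 4x) = 20.
Collecting terms: −2x + 32 = 20, so −2x = −12, so x = 6.
Then 2E = 96 + 4·6 = 120, so E = 60, V = 2E/5 = 24, F = 32 + 6 = 38.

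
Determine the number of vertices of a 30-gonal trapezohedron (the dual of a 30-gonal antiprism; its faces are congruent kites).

62

The n-trapezohedron (dual of the n-antiprism) has V = 2·30 + 2 = 62, E = 4·30 = 120, F = 2·30 = 60.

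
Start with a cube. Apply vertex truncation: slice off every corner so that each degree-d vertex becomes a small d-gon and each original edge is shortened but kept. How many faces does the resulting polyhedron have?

14

The base solid has V = 8, E = 12, F = 6.
Truncation replaces each original edge-end by a new vertex, so V′ = 2E = 24.
Each original edge survives, and each old vertex of degree d contributes d new edges; summing degrees gives Σd = 2E, so E′ = E + 2E = 3E = 36.
Each original face survives and each original vertex becomes one new face: F′ = F + V = 14.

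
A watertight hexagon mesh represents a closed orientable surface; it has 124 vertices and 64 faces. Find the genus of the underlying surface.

3

Every face is a hexagon, so 2E = 6·64 = 384, giving E = 192.
χ = V − E + F = 124 − 192 + 64 = -4.
For a closed orientable surface χ = 2 − 2g, so g = (2 − (-4))/2 = 3.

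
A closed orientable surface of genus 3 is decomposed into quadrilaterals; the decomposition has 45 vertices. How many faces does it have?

χ = 2 − 2·3 = -4, and every face is a square so 4F = 2E.
V − E + F = -4 with E = 4F/2 gives 45 − (4/2 − 1)·F = -4, so F = 49 and E = 98.

49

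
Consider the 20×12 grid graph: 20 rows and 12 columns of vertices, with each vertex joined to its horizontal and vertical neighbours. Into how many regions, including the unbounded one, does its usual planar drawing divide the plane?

The grid has V = 20·12 = 240 vertices and E = 20·11 + 12·19 = 448 edges.
F = 2 − V + E = 2 − 240 + 448 = 210.

210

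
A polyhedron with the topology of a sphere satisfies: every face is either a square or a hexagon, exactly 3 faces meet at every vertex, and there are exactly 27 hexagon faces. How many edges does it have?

Let x be the number of squares; then F = 27 + x.
Edge–face incidences: 2E = 6·27 + 4·x = 162 + 4x.
Every vertex has degree 3, so 3V = 2E.
Euler: V − E + F = 2 ⇒ (2E)/3 − E + (27 + x) = 2.
Multiply by 6: 2·(2E) − 3·(2E) + 6·(27 + x) = 12, i.e. 162 + 6x − (162 + 4x) = 12.
Collecting terms: 2x = 12, so x = 6.
Then 2E = 162 + 4·6 = 186, so E = 93, V = 2E/3 = 62, F = 27 + 6 = 33.

93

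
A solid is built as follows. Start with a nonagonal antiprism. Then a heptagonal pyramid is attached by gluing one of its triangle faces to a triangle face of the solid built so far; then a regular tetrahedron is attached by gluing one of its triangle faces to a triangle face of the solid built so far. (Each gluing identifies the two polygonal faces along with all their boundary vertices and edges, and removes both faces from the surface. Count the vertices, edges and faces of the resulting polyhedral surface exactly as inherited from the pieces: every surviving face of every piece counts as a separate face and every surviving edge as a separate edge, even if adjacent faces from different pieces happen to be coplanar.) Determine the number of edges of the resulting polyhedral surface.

A nonagonal antiprism: V=18, E=36, F=20.
Attach a heptagonal pyramid (V=8, E=14, F=8) along a 3-gon: merge 3 vertices and 3 edges, delete both glued faces → V=23, E=47, F=26.
Attach a regular tetrahedron (V=4, E=6, F=4) along a 3-gon: merge 3 vertices and 3 edges, delete both glued faces → V=24, E=50, F=28.
Check: V − E + F = 24 − 50 + 28 = 2.

50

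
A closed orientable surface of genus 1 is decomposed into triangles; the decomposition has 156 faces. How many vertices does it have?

78

χ = 2 − 2·1 = 0, and every face is a triangle so 3F = 2E.
E = 3·156/2 = 234. Then V = 0 + E − F = 0 + 234 − 156 = 78.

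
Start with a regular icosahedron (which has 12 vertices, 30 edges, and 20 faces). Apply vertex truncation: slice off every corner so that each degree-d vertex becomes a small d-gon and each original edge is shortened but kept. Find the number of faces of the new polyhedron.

32

Truncation replaces each original edge-end by a new vertex, so V′ = 2E = 60.
Each original edge survives, and each old vertex of degree d contributes d new edges; summing degrees gives Σd = 2E, so E′ = E + 2E = 3E = 90.
Each original face survives and each original vertex becomes one new face: F′ = F + V = 32.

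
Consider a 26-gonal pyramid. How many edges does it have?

A pyramid on an n-gon base has one n-gon and n triangles: V = 26 + 1 = 27, E = 2·26 = 52, F = 26 + 1 = 27.

52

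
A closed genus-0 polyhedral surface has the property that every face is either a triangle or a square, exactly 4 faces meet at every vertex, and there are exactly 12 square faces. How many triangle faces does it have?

Let x be the number of triangles; then F = 12 + x.
Edge–face incidences: 2E = 4·12 + 3·x = 48 + 3x.
Every vertex has degree 4, so 4V = 2E.
Euler: V − E + F = 2 ⇒ (2E)/4 − E + (12 + x) = 2.
Multiply by 8: 2·(2E) − 4·(2E) + 8·(12 + x) = 16, i.e. 96 + 8x − 2·(48 + 3x) = 16.
Collecting terms: 2x = 16, so x = 8.
Then 2E = 48 + 3·8 = 72, so E = 36, V = 2E/4 = 18, F = 12 + 8 = 20.

8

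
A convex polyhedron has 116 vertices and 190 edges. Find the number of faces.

Here V − E + F = 2.
F = 2 − V + E = 2 − 116 + 190 = 76.

76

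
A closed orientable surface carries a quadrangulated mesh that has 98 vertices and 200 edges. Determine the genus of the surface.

Every face is a square and each edge borders two faces, so 4F = 2·200, giving F = 100.
χ = V − E + F = 98 − 200 + 100 = -2.
For a closed orientable surface χ = 2 − 2g, so g = (2 − (-2))/2 = 2.

2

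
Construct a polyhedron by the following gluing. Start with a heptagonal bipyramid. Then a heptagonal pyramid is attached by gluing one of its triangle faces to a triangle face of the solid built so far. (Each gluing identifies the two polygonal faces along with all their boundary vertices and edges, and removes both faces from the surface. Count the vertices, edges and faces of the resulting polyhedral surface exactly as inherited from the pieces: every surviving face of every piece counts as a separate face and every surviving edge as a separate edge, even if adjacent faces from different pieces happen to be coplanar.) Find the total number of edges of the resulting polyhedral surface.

32

A heptagonal bipyramid: V=9, E=21, F=14.
Attach a heptagonal pyramid (V=8, E=14, F=8) along a 3-gon: merge 3 vertices and 3 edges, delete both glued faces → V=14, E=32, F=20.
Check: V − E + F = 14 − 32 + 20 = 2.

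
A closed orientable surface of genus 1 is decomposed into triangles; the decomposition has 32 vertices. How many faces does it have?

χ = 2 − 2·1 = 0, and every face is a triangle so 3F = 2E.
V − E + F = 0 with E = 3F/2 gives 32 − (3/2 − 1)·F = 0, so F = 64 and E = 96.

64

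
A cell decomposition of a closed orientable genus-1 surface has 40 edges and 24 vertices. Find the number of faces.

For a closed orientable surface of genus 1, χ = 2 − 2·1 = 0.
F = 0 − V + E = 0 − 24 + 40 = 16.

16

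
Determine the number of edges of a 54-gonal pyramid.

A pyramid on an n-gon base has one n-gon and n triangles: V = 54 + 1 = 55, E = 2·54 = 108, F = 54 + 1 = 55.

108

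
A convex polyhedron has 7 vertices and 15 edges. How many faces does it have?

10

Here V − E + F = 2.
F = 2 − V + E = 2 − 7 + 15 = 10.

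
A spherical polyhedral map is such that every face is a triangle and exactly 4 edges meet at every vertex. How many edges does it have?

Each face has 3 edges and each edge borders two faces, so 2E = 3F.
Each vertex has degree 4, so 4V = 2E and hence V = 3F/4.
Euler: V − E + F = 2 ⇒ (3F/4) − (3F/2) + F = 2.
Multiply by 8: (6 − 12 + 8)F = 16, i.e. 2F = 16.
So F = 8, E = 3·8/2 = 12, V = 3·8/4 = 6.

12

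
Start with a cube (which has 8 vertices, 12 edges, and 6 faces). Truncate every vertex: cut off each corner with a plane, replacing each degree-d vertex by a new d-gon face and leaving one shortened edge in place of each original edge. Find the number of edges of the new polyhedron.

36

Truncation replaces each original edge-end by a new vertex, so V′ = 2E = 24.
Each original edge survives, and each old vertex of degree d contributes d new edges; summing degrees gives Σd = 2E, so E′ = E + 2E = 3E = 36.
Each original face survives and each original vertex becomes one new face: F′ = F + V = 14.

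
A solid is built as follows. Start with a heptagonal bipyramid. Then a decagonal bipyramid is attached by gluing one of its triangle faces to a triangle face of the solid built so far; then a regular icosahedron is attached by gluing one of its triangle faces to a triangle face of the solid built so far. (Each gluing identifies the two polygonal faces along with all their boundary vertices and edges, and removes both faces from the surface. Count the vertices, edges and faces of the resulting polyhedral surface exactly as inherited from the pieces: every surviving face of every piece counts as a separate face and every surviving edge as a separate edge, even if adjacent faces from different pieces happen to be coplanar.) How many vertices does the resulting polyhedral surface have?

27

A heptagonal bipyramid: V=9, E=21, F=14.
Attach a decagonal bipyramid (V=12, E=30, F=20) along a 3-gon: merge 3 vertices and 3 edges, delete both glued faces → V=18, E=48, F=32.
Attach a regular icosahedron (V=12, E=30, F=20) along a 3-gon: merge 3 vertices and 3 edges, delete both glued faces → V=27, E=75, F=50.
Check: V − E + F = 27 − 75 + 50 = 2.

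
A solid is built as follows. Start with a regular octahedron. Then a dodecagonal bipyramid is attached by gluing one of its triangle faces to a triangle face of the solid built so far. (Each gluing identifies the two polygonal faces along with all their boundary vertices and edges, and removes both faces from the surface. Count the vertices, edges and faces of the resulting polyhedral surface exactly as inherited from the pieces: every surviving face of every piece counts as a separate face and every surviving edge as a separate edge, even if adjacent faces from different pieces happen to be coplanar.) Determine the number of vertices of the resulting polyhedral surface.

17

A regular octahedron: V=6, E=12, F=8.
Attach a dodecagonal bipyramid (V=14, E=36, F=24) along a 3-gon: merge 3 vertices and 3 edges, delete both glued faces → V=17, E=45, F=30.
Check: V − E + F = 17 − 45 + 30 = 2.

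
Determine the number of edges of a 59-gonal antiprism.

An antiprism on an n-gon has two n-gon caps and 2n triangles: V = 2·59 = 118, E = 4·59 = 236, F = 2·59 + 2 = 120.

236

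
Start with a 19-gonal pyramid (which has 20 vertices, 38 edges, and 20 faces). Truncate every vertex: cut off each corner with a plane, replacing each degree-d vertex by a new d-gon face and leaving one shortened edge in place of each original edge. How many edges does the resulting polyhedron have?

Truncation replaces each original edge-end by a new vertex, so V′ = 2E = 76.
Each original edge survives, and each old vertex of degree d contributes d new edges; summing degrees gives Σd = 2E, so E′ = E + 2E = 3E = 114.
Each original face survives and each original vertex becomes one new face: F′ = F + V = 40.

114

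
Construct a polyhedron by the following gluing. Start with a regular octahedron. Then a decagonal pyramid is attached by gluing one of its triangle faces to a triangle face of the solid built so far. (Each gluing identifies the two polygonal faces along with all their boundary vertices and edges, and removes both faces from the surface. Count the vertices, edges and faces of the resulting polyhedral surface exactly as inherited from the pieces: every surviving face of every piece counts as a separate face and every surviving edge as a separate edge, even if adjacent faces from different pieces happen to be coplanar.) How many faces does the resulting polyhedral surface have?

17

A regular octahedron: V=6, E=12, F=8.
Attach a decagonal pyramid (V=11, E=20, F=11) along a 3-gon: merge 3 vertices and 3 edges, delete both glued faces → V=14, E=29, F=17.
Check: V − E + F = 14 − 29 + 17 = 2.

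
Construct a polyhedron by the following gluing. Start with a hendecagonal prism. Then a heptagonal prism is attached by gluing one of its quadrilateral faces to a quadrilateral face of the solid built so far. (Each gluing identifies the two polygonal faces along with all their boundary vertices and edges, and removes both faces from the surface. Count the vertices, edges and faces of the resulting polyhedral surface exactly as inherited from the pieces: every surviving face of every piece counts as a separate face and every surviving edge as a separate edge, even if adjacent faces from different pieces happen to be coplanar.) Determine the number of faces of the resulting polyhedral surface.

20

A hendecagonal prism: V=22, E=33, F=13.
Attach a heptagonal prism (V=14, E=21, F=9) along a 4-gon: merge 4 vertices and 4 edges, delete both glued faces → V=32, E=50, F=20.
Check: V − E + F = 32 − 50 + 20 = 2.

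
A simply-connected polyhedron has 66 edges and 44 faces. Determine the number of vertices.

24

Here V − E + F = 2.
V = 2 + E − F = 2 + 66 − 44 = 24.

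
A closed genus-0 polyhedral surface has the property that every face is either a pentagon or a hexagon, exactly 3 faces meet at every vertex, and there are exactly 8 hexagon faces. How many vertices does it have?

Let x be the number of pentagons; then F = 8 + x.
Edge–face incidences: 2E = 6·8 + 5·x = 48 + 5x.
Every vertex has degree 3, so 3V = 2E.
Euler: V − E + F = 2 ⇒ (2E)/3 − E + (8 + x) = 2.
Multiply by 6: 2·(2E) − 3·(2E) + 6·(8 + x) = 12, i.e. 48 + 6x − (48 + 5x) = 12.
Collecting terms: x = 12.
Then 2E = 48 + 5·12 = 108, so E = 54, V = 2E/3 = 36, F = 8 + 12 = 20.

36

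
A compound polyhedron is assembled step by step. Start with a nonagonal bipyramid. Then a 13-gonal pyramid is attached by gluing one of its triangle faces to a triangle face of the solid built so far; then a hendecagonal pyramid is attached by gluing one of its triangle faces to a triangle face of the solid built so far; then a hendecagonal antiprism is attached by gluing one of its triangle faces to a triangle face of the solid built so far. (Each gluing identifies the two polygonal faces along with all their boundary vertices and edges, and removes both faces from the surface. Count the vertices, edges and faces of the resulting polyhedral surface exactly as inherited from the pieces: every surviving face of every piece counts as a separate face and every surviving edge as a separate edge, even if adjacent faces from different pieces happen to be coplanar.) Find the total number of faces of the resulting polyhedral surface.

A nonagonal bipyramid: V=11, E=27, F=18.
Attach a 13-gonal pyramid (V=14, E=26, F=14) along a 3-gon: merge 3 vertices and 3 edges, delete both glued faces → V=22, E=50, F=30.
Attach a hendecagonal pyramid (V=12, E=22, F=12) along a 3-gon: merge 3 vertices and 3 edges, delete both glued faces → V=31, E=69, F=40.
Attach a hendecagonal antiprism (V=22, E=44, F=24) along a 3-gon: merge 3 vertices and 3 edges, delete both glued faces → V=50, E=110, F=62.
Check: V − E + F = 50 − 110 + 62 = 2.

62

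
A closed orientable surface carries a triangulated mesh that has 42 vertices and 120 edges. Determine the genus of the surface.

0

Every face is a triangle and each edge borders two faces, so 3F = 2·120, giving F = 80.
χ = V − E + F = 42 − 120 + 80 = 2.
For a closed orientable surface χ = 2 − 2g, so g = (2 − (2))/2 = 0.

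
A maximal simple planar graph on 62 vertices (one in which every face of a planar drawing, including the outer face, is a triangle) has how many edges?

In a plane triangulation 3F = 2E and V − E + F = 2, so E = 3V − 6 = 3·62 − 6 = 180.

180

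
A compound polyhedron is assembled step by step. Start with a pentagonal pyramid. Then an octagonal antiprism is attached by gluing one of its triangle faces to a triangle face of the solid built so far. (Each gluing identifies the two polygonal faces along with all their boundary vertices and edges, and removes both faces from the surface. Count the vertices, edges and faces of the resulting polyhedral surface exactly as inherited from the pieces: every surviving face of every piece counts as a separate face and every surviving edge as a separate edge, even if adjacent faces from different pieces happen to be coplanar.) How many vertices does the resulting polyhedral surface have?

19

A pentagonal pyramid: V=6, E=10, F=6.
Attach an octagonal antiprism (V=16, E=32, F=18) along a 3-gon: merge 3 vertices and 3 edges, delete both glued faces → V=19, E=39, F=22.
Check: V − E + F = 19 − 39 + 22 = 2.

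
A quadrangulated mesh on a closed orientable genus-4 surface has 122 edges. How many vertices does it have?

χ = 2 − 2·4 = -6, and every face is a square so 4F = 2E.
F = 2E/4 = 61. Then V = -6 + E − F = -6 + 122 − 61 = 55.

55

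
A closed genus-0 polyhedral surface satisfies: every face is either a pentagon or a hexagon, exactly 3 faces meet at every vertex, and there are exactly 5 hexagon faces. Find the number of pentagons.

Let x be the number of pentagons; then F = 5 + x.
Edge–face incidences: 2E = 6·5 + 5·x = 30 + 5x.
Every vertex has degree 3, so 3V = 2E.
Euler: V − E + F = 2 ⇒ (2E)/3 − E + (5 + x) = 2.
Multiply by 6: 2·(2E) − 3·(2E) + 6·(5 + x) = 12, i.e. 30 + 6x − (30 + 5x) = 12.
Collecting terms: x = 12.
Then 2E = 30 + 5·12 = 90, so E = 45, V = 2E/3 = 30, F = 5 + 12 = 17.

12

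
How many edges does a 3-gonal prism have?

A prism on an n-gon has two n-gon bases and n rectangular sides: V = 2·3 = 6, E = 3·3 = 9, F = 3 + 2 = 5.
Check: V − E + F = 6 − 9 + 5 = 2.

9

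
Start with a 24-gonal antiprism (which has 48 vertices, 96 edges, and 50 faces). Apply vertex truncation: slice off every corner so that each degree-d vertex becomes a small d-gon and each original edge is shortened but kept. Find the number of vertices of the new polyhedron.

Truncation replaces each original edge-end by a new vertex, so V′ = 2E = 192.
Each original edge survives, and each old vertex of degree d contributes d new edges; summing degrees gives Σd = 2E, so E′ = E + 2E = 3E = 288.
Each original face survives and each original vertex becomes one new face: F′ = F + V = 98.

192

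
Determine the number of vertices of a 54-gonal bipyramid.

56

A bipyramid over an n-gon has 2n triangular faces and n + 2 vertices: V = 54 + 2 = 56, E = 3·54 = 162, F = 2·54 = 108.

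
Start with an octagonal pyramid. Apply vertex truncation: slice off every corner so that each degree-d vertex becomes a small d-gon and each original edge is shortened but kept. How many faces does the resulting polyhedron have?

18

The base solid has V = 9, E = 16, F = 9.
Truncation replaces each original edge-end by a new vertex, so V′ = 2E = 32.
Each original edge survives, and each old vertex of degree d contributes d new edges; summing degrees gives Σd = 2E, so E′ = E + 2E = 3E = 48.
Each original face survives and each original vertex becomes one new face: F′ = F + V = 18.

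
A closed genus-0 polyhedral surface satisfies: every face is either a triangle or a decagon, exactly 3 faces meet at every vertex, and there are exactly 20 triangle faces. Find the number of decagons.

Let x be the number of decagons; then F = 20 + x.
Edge–face incidences: 2E = 3·20 + 10·x = 60 + 10x.
Every vertex has degree 3, so 3V = 2E.
Euler: V − E + F = 2 ⇒ (2E)/3 − E + (20 + x) = 2.
Multiply by 6: 2·(2E) − 3·(2E) + 6·(20 + x) = 12, i.e. 120 + 6x − (60 + 10x) = 12.
Collecting terms: −4x + 60 = 12, so −4x = −48, so x = 12.
Then 2E = 60 + 10·12 = 180, so E = 90, V = 2E/3 = 60, F = 20 + 12 = 32.

12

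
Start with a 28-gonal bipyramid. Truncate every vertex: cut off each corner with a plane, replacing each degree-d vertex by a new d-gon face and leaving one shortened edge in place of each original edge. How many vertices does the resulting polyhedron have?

168

The base solid has V = 30, E = 84, F = 56.
Truncation replaces each original edge-end by a new vertex, so V′ = 2E = 168.
Each original edge survives, and each old vertex of degree d contributes d new edges; summing degrees gives Σd = 2E, so E′ = E + 2E = 3E = 252.
Each original face survives and each original vertex becomes one new face: F′ = F + V = 86.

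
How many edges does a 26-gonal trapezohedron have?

The n-trapezohedron (dual of the n-antiprism) has V = 2·26 + 2 = 54, E = 4·26 = 104, F = 2·26 = 52.

104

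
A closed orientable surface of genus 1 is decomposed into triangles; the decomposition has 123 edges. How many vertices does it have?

χ = 2 − 2·1 = 0, and every face is a triangle so 3F = 2E.
F = 2E/3 = 82. Then V = 0 + E − F = 0 + 123 − 82 = 41.

41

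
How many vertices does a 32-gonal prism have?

A prism on an n-gon has two n-gon bases and n rectangular sides: V = 2·32 = 64, E = 3·32 = 96, F = 32 + 2 = 34.

64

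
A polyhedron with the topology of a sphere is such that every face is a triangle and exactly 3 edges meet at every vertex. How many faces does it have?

Each face has 3 edges and each edge borders two faces, so 2E = 3F.
Each vertex has degree 3, so 3V = 2E and hence V = 3F/3.
Euler: V − E + F = 2 ⇒ (3F/3) − (3F/2) + F = 2.
Multiply by 6: (6 − 9 + 6)F = 12, i.e. 3F = 12.
So F = 4, E = 3·4/2 = 6, V = 3·4/3 = 4.

4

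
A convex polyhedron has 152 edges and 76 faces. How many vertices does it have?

Here V − E + F = 2.
V = 2 + E − F = 2 + 152 − 76 = 78.

78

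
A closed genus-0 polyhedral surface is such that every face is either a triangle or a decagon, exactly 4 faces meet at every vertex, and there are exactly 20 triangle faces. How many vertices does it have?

Let x be the number of decagons; then F = 20 + x.
Edge–face incidences: 2E = 3·20 + 10·x = 60 + 10x.
Every vertex has degree 4, so 4V = 2E.
Euler: V − E + F = 2 ⇒ (2E)/4 − E + (20 + x) = 2.
Multiply by 8: 2·(2E) − 4·(2E) + 8·(20 + x) = 16, i.e. 160 + 8x − 2·(60 + 10x) = 16.
Collecting terms: −12x + 40 = 16, so −12x = −24, so x = 2.
Then 2E = 60 + 10·2 = 80, so E = 40, V = 2E/4 = 20, F = 20 + 2 = 22.

20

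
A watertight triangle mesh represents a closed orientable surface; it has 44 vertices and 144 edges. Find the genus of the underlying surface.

3

Every face is a triangle and each edge borders two faces, so 3F = 2·144, giving F = 96.
χ = V − E + F = 44 − 144 + 96 = -4.
For a closed orientable surface χ = 2 − 2g, so g = (2 − (-4))/2 = 3.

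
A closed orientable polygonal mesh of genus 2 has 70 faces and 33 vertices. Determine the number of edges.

For a closed orientable surface of genus 2, χ = 2 − 2·2 = -2.
E = V + F − (-2) = 33 + 70 − (-2) = 105.

105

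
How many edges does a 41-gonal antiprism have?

164

An antiprism on an n-gon has two n-gon caps and 2n triangles: V = 2·41 = 82, E = 4·41 = 164, F = 2·41 + 2 = 84.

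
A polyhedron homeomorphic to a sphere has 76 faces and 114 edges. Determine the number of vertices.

40

Here V − E + F = 2.
V = 2 + E − F = 2 + 114 − 76 = 40.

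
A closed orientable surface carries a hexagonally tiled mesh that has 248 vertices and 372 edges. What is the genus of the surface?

1

Every face is a hexagon and each edge borders two faces, so 6F = 2·372, giving F = 124.
χ = V − E + F = 248 − 372 + 124 = 0.
For a closed orientable surface χ = 2 − 2g, so g = (2 − (0))/2 = 1.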